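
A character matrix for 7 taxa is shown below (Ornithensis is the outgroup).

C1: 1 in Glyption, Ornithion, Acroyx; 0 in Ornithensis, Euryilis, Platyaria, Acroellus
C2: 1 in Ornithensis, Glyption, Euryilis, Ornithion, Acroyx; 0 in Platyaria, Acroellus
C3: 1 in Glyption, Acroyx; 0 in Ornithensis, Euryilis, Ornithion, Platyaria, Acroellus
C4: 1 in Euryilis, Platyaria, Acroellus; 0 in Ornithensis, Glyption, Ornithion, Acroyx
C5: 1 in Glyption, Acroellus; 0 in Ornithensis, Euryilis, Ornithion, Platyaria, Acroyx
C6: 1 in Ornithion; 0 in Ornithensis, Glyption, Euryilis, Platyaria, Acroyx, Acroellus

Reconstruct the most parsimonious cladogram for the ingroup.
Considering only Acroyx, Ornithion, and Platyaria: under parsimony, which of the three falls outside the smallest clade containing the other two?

Platyaria

Character polarity is set by the outgroup: the derived state is whichever differs from the outgroup's state, so for C2 the derived state is '0', and for the remaining characters it is '1'.
C1: derived state '1' in Acroyx, Glyption, and Ornithion only — synapomorphy for {Acroyx, Glyption, Ornithion}.
C2: derived state '0' in Acroellus and Platyaria only — synapomorphy for {Acroellus, Platyaria}.
Only Acroyx and Glyption show the derived state '1' for C3, supporting them as a clade.
Only Acroellus, Euryilis, and Platyaria show the derived state '1' for C4, supporting them as a clade.
C5 (state '1') occurs in Acroellus and Glyption but conflicts with the nesting implied by the other characters — most parsimoniously interpreted as homoplasy.
C6: derived state '1' in Ornithion only — an autapomorphy, so it tells us nothing about relationships among taxa.
Most parsimonious ingroup topology: (((Glyption,Acroyx),Ornithion),(Euryilis,(Platyaria,Acroellus))).
Acroyx and Ornithion share a more recent common ancestor with each other than either does with Platyaria, so Platyaria is the least closely related of the three.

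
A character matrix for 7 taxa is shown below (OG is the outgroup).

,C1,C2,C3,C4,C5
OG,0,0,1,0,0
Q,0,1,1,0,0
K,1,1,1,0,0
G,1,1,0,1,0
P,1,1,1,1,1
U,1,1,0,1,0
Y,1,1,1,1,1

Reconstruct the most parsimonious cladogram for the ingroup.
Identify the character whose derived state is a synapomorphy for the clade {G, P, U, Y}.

C4

Character polarity is set by the outgroup: the derived state is whichever differs from the outgroup's state, so for C3 the derived state is '0', and for the remaining characters it is '1'.
Only G, K, P, U, and Y show the derived state '1' for C1, supporting them as a clade.
All ingroup taxa share the derived state '1' for C2; it defines the ingroup but does not resolve relationships within it.
C3: derived state '0' in G and U only — synapomorphy for {G, U}.
Only G, P, U, and Y show the derived state '1' for C4, supporting them as a clade.
C5: derived state '1' in P and Y only — synapomorphy for {P, Y}.
Most parsimonious ingroup topology: (Q,(K,((G,U),(P,Y)))).
The clade {G, P, U, Y} is supported by C4: its derived state '1' occurs in exactly those taxa and in no other taxon (including the outgroup).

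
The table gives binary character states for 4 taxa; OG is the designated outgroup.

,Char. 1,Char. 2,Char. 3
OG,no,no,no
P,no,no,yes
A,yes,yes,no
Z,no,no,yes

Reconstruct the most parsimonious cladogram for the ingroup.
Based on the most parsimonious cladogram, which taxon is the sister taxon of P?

Z

The outgroup has state 'no' for every character, so 'yes' is the derived state throughout.
Char. 1: derived state 'yes' in A only — an autapomorphy, so it tells us nothing about relationships among taxa.
Char. 2 (derived state 'yes') is unique to A (autapomorphy; uninformative for grouping).
Only P and Z show the derived state 'yes' for Char. 3, supporting them as a clade.
Most parsimonious ingroup topology: ((P,Z),A).
P and Z form a cherry on this tree, so they are sister taxa.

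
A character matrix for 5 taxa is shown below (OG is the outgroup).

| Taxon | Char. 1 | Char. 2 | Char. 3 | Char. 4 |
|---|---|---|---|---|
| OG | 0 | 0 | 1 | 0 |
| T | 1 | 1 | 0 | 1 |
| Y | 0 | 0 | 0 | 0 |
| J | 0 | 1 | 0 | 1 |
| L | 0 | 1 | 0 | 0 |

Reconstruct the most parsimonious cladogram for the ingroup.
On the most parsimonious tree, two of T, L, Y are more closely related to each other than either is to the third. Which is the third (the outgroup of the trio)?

Character polarity is set by the outgroup: the derived state is whichever differs from the outgroup's state, so for Char. 3 the derived state is '0', and for the remaining characters it is '1'.
Char. 1 (derived state '1') is unique to T (autapomorphy; uninformative for grouping).
Only J, L, and T show the derived state '1' for Char. 2, supporting them as a clade.
All ingroup taxa share the derived state '0' for Char. 3; it defines the ingroup but does not resolve relationships within it.
Only J and T show the derived state '1' for Char. 4, supporting them as a clade.
Most parsimonious ingroup topology: (((T,J),L),Y).
T and L share a more recent common ancestor with each other than either does with Y, so Y is the least closely related of the three.

Y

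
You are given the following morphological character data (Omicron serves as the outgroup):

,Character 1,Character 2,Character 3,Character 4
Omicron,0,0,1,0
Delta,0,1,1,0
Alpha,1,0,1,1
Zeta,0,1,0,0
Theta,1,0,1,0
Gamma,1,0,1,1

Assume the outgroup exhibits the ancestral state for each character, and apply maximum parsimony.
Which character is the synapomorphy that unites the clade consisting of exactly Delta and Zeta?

Character 2

Character polarity is set by the outgroup: the derived state is whichever differs from the outgroup's state, so for Character 3 the derived state is '0', and for the remaining characters it is '1'.
Only Alpha, Gamma, and Theta show the derived state '1' for Character 1, supporting them as a clade.
Character 2: derived state '1' in Delta and Zeta only — synapomorphy for {Delta, Zeta}.
Character 3: derived state '0' in Zeta only — an autapomorphy, so it tells us nothing about relationships among taxa.
Only Alpha and Gamma show the derived state '1' for Character 4, supporting them as a clade.
Most parsimonious ingroup topology: ((Delta,Zeta),((Alpha,Gamma),Theta)).
The clade {Delta, Zeta} is supported by Character 2: its derived state '1' occurs in exactly those taxa and in no other taxon (including the outgroup).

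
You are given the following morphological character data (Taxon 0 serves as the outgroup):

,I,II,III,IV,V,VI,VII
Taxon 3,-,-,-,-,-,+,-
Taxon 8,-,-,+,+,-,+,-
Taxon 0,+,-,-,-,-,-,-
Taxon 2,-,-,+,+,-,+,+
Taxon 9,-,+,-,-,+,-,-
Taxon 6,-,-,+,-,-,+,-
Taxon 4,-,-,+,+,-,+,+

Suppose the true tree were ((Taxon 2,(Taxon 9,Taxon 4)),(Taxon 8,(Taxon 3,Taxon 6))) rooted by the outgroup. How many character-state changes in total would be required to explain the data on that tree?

13

Map each character onto ((Taxon 2,(Taxon 9,Taxon 4)),(Taxon 8,(Taxon 3,Taxon 6))) (rooted by Taxon 0) and count the minimum state changes it requires (Fitch parsimony):
I: 1; II: 1; III: 3; IV: 3; V: 1; VI: 2; VII: 2.
Total tree length = 13.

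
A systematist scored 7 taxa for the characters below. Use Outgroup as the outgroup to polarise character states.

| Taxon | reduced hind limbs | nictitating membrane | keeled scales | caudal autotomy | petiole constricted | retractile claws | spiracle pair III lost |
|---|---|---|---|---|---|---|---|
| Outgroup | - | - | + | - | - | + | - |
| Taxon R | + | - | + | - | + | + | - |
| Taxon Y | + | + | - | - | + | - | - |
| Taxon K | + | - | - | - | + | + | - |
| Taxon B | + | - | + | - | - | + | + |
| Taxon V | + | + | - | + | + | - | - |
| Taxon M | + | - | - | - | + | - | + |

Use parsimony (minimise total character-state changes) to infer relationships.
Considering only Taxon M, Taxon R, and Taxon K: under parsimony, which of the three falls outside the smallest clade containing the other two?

Taxon R

Character polarity is set by the outgroup: the derived state is whichever differs from the outgroup's state, so for keeled scales, retractile claws the derived state is '-', and for the remaining characters it is '+'.
All ingroup taxa share the derived state '+' for reduced hind limbs; it defines the ingroup but does not resolve relationships within it.
Only Taxon V and Taxon Y show the derived state '+' for nictitating membrane, supporting them as a clade.
Only Taxon K, Taxon M, Taxon V, and Taxon Y show the derived state '-' for keeled scales, supporting them as a clade.
caudal autotomy: derived state '+' in Taxon V only — an autapomorphy, so it tells us nothing about relationships among taxa.
Only Taxon K, Taxon M, Taxon R, Taxon V, and Taxon Y show the derived state '+' for petiole constricted, supporting them as a clade.
Only Taxon M, Taxon V, and Taxon Y show the derived state '-' for retractile claws, supporting them as a clade.
spiracle pair III lost groups Taxon B and Taxon M, which is incompatible with the clades supported by the remaining characters; treating it as convergent (homoplasy) costs fewer steps than any alternative tree.
Most parsimonious ingroup topology: ((Taxon R,(((Taxon Y,Taxon V),Taxon M),Taxon K)),Taxon B).
Taxon M and Taxon K share a more recent common ancestor with each other than either does with Taxon R, so Taxon R is the least closely related of the three.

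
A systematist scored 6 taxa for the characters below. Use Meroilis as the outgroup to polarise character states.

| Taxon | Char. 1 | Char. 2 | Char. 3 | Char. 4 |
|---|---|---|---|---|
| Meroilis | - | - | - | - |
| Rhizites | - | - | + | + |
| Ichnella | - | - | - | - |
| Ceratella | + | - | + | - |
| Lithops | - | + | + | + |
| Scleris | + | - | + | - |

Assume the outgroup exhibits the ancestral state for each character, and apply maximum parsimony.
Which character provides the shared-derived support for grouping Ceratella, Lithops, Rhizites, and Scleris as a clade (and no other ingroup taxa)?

The outgroup has state '-' for every character, so '+' is the derived state throughout.
Only Ceratella and Scleris show the derived state '+' for Char. 1, supporting them as a clade.
Char. 2: derived state '+' in Lithops only — an autapomorphy, so it tells us nothing about relationships among taxa.
Char. 3 (derived state '+') is shared by Ceratella, Lithops, Rhizites, and Scleris — a synapomorphy uniting that clade.
Only Lithops and Rhizites show the derived state '+' for Char. 4, supporting them as a clade.
Most parsimonious ingroup topology: (((Rhizites,Lithops),(Ceratella,Scleris)),Ichnella).
The clade {Ceratella, Lithops, Rhizites, Scleris} is supported by Char. 3: its derived state '+' occurs in exactly those taxa and in no other taxon (including the outgroup).

Char. 3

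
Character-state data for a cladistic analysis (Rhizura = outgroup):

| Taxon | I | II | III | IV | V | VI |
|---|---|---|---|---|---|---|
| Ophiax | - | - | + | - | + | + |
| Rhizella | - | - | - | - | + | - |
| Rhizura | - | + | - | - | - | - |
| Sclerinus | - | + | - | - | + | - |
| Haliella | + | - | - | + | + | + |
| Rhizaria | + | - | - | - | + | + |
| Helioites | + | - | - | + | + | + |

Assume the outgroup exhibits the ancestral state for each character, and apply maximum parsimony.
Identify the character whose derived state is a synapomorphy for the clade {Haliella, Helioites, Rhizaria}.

Character polarity is set by the outgroup: the derived state is whichever differs from the outgroup's state, so for II the derived state is '-', and for the remaining characters it is '+'.
I: derived state '+' in Haliella, Helioites, and Rhizaria only — synapomorphy for {Haliella, Helioites, Rhizaria}.
Only Haliella, Helioites, Ophiax, Rhizaria, and Rhizella show the derived state '-' for II, supporting them as a clade.
III (derived state '+') is unique to Ophiax (autapomorphy; uninformative for grouping).
Only Haliella and Helioites show the derived state '+' for IV, supporting them as a clade.
All ingroup taxa share the derived state '+' for V; it defines the ingroup but does not resolve relationships within it.
VI (derived state '+') is shared by Haliella, Helioites, Ophiax, and Rhizaria — a synapomorphy uniting that clade.
Most parsimonious ingroup topology: ((Rhizella,(((Helioites,Haliella),Rhizaria),Ophiax)),Sclerinus).
The clade {Haliella, Helioites, Rhizaria} is supported by I: its derived state '+' occurs in exactly those taxa and in no other taxon (including the outgroup).

I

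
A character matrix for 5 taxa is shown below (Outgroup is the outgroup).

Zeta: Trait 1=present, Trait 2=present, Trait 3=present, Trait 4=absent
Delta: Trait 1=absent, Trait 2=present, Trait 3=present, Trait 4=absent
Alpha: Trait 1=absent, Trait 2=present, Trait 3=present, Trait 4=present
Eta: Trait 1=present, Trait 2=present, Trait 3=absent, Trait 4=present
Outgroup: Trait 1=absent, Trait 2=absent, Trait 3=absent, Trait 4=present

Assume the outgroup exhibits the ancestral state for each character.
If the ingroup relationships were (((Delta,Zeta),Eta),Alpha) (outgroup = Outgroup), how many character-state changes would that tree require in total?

6

Map each character onto (((Delta,Zeta),Eta),Alpha) (rooted by Outgroup) and count the minimum state changes it requires (Fitch parsimony):
Trait 1: 2; Trait 2: 1; Trait 3: 2; Trait 4: 1.
Total tree length = 6.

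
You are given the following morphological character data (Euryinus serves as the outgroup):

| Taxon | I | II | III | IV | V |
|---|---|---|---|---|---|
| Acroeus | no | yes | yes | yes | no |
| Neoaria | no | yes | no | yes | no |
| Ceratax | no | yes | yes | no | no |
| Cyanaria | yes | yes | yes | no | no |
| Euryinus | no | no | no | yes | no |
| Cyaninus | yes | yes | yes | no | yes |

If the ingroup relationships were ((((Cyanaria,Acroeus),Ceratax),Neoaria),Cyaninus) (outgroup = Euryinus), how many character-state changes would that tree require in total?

9

Map each character onto ((((Cyanaria,Acroeus),Ceratax),Neoaria),Cyaninus) (rooted by Euryinus) and count the minimum state changes it requires (Fitch parsimony):
I: 2; II: 1; III: 2; IV: 3; V: 1.
Total tree length = 9.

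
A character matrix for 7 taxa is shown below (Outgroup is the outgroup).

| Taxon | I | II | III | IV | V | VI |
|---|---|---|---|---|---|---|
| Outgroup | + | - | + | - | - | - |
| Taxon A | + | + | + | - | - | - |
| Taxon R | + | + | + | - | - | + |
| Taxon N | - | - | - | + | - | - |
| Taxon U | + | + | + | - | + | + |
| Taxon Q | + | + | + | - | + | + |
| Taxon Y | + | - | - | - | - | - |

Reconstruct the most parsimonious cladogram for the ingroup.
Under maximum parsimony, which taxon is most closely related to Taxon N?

Taxon Y

Character polarity is set by the outgroup: the derived state is whichever differs from the outgroup's state, so for I, III the derived state is '-', and for the remaining characters it is '+'.
I: derived state '-' in Taxon N only — an autapomorphy, so it tells us nothing about relationships among taxa.
II (derived state '+') is shared by Taxon A, Taxon Q, Taxon R, and Taxon U — a synapomorphy uniting that clade.
III: derived state '-' in Taxon N and Taxon Y only — synapomorphy for {Taxon N, Taxon Y}.
IV (derived state '+') is unique to Taxon N (autapomorphy; uninformative for grouping).
V: derived state '+' in Taxon Q and Taxon U only — synapomorphy for {Taxon Q, Taxon U}.
Only Taxon Q, Taxon R, and Taxon U show the derived state '+' for VI, supporting them as a clade.
Most parsimonious ingroup topology: ((Taxon Y,Taxon N),((Taxon R,(Taxon U,Taxon Q)),Taxon A)).
Taxon N and Taxon Y form a cherry on this tree, so they are sister taxa.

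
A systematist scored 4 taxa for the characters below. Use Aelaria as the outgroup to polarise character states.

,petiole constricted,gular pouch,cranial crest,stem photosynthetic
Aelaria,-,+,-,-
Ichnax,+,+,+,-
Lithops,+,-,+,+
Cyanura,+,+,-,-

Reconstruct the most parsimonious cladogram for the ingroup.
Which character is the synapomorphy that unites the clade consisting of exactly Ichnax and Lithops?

Character polarity is set by the outgroup: the derived state is whichever differs from the outgroup's state, so for gular pouch the derived state is '-', and for the remaining characters it is '+'.
All ingroup taxa share the derived state '+' for petiole constricted; it defines the ingroup but does not resolve relationships within it.
gular pouch (derived state '-') is unique to Lithops (autapomorphy; uninformative for grouping).
cranial crest: derived state '+' in Ichnax and Lithops only — synapomorphy for {Ichnax, Lithops}.
stem photosynthetic: derived state '+' in Lithops only — an autapomorphy, so it tells us nothing about relationships among taxa.
Most parsimonious ingroup topology: ((Ichnax,Lithops),Cyanura).
The clade {Ichnax, Lithops} is supported by cranial crest: its derived state '+' occurs in exactly those taxa and in no other taxon (including the outgroup).

cranial crest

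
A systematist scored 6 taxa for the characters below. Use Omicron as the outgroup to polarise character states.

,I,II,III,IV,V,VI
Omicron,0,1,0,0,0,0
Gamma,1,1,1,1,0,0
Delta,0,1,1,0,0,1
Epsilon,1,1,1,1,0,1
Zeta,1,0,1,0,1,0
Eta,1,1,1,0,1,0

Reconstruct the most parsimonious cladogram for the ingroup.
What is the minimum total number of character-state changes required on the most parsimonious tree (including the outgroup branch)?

7

Character polarity is set by the outgroup: the derived state is whichever differs from the outgroup's state, so for II the derived state is '0', and for the remaining characters it is '1'.
Only Epsilon, Eta, Gamma, and Zeta show the derived state '1' for I, supporting them as a clade.
II (derived state '0') is unique to Zeta (autapomorphy; uninformative for grouping).
All ingroup taxa share the derived state '1' for III; it defines the ingroup but does not resolve relationships within it.
IV: derived state '1' in Epsilon and Gamma only — synapomorphy for {Epsilon, Gamma}.
V: derived state '1' in Eta and Zeta only — synapomorphy for {Eta, Zeta}.
VI (state '1') occurs in Delta and Epsilon but conflicts with the nesting implied by the other characters — most parsimoniously interpreted as homoplasy.
Most parsimonious ingroup topology: (((Eta,Zeta),(Epsilon,Gamma)),Delta).
Changes per character on this tree: I: 1; II: 1; III: 1; IV: 1; V: 1; VI: 2.
Total = 7.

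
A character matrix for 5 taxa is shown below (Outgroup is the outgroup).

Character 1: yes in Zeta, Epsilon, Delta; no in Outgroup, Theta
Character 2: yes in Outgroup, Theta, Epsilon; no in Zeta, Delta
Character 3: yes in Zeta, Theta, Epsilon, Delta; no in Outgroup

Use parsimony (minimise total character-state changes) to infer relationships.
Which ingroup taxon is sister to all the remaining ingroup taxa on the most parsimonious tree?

Theta

Character polarity is set by the outgroup: the derived state is whichever differs from the outgroup's state, so for Character 2 the derived state is 'no', and for the remaining characters it is 'yes'.
Character 1: derived state 'yes' in Delta, Epsilon, and Zeta only — synapomorphy for {Delta, Epsilon, Zeta}.
Character 2: derived state 'no' in Delta and Zeta only — synapomorphy for {Delta, Zeta}.
All ingroup taxa share the derived state 'yes' for Character 3; it defines the ingroup but does not resolve relationships within it.
Most parsimonious ingroup topology: (((Zeta,Delta),Epsilon),Theta).
Theta is sister to the clade containing all other ingroup taxa, so it is the earliest-diverging (most basal) ingroup lineage.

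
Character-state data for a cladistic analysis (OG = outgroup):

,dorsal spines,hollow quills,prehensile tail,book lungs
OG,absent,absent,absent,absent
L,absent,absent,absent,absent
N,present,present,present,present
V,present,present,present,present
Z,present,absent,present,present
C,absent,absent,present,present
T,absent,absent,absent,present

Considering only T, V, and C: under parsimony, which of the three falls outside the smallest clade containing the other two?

The outgroup has state 'absent' for every character, so 'present' is the derived state throughout.
dorsal spines: derived state 'present' in N, V, and Z only — synapomorphy for {N, V, Z}.
Only N and V show the derived state 'present' for hollow quills, supporting them as a clade.
Only C, N, V, and Z show the derived state 'present' for prehensile tail, supporting them as a clade.
book lungs (derived state 'present') is shared by C, N, T, V, and Z — a synapomorphy uniting that clade.
Most parsimonious ingroup topology: (L,((((N,V),Z),C),T)).
V and C share a more recent common ancestor with each other than either does with T, so T is the least closely related of the three.

T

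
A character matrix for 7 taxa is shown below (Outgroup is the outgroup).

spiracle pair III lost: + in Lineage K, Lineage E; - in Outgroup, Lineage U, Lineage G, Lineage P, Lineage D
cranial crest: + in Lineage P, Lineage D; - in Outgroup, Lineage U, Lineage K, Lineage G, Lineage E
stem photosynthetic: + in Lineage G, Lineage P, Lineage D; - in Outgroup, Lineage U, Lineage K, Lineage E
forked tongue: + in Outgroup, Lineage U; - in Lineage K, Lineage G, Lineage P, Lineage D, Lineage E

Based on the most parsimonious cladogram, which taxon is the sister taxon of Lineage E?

Character polarity is set by the outgroup: the derived state is whichever differs from the outgroup's state, so for forked tongue the derived state is '-', and for the remaining characters it is '+'.
Only Lineage E and Lineage K show the derived state '+' for spiracle pair III lost, supporting them as a clade.
cranial crest (derived state '+') is shared by Lineage D and Lineage P — a synapomorphy uniting that clade.
Only Lineage D, Lineage G, and Lineage P show the derived state '+' for stem photosynthetic, supporting them as a clade.
forked tongue (derived state '-') is shared by Lineage D, Lineage E, Lineage G, Lineage K, and Lineage P — a synapomorphy uniting that clade.
Most parsimonious ingroup topology: (Lineage U,((Lineage K,Lineage E),(Lineage G,(Lineage P,Lineage D)))).
Lineage E and Lineage K form a cherry on this tree, so they are sister taxa.

Lineage K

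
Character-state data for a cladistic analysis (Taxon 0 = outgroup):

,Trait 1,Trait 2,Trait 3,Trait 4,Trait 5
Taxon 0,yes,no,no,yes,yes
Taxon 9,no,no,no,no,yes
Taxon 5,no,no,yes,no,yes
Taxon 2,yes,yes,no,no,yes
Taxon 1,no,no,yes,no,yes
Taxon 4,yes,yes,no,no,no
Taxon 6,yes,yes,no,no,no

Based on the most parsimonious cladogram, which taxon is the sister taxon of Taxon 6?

Character polarity is set by the outgroup: the derived state is whichever differs from the outgroup's state, so for Trait 1, Trait 4, Trait 5 the derived state is 'no', and for the remaining characters it is 'yes'.
Trait 1: derived state 'no' in Taxon 1, Taxon 5, and Taxon 9 only — synapomorphy for {Taxon 1, Taxon 5, Taxon 9}.
Only Taxon 2, Taxon 4, and Taxon 6 show the derived state 'yes' for Trait 2, supporting them as a clade.
Only Taxon 1 and Taxon 5 show the derived state 'yes' for Trait 3, supporting them as a clade.
All ingroup taxa share the derived state 'no' for Trait 4; it defines the ingroup but does not resolve relationships within it.
Trait 5: derived state 'no' in Taxon 4 and Taxon 6 only — synapomorphy for {Taxon 4, Taxon 6}.
Most parsimonious ingroup topology: ((Taxon 9,(Taxon 5,Taxon 1)),(Taxon 2,(Taxon 4,Taxon 6))).
Taxon 6 and Taxon 4 form a cherry on this tree, so they are sister taxa.

Taxon 4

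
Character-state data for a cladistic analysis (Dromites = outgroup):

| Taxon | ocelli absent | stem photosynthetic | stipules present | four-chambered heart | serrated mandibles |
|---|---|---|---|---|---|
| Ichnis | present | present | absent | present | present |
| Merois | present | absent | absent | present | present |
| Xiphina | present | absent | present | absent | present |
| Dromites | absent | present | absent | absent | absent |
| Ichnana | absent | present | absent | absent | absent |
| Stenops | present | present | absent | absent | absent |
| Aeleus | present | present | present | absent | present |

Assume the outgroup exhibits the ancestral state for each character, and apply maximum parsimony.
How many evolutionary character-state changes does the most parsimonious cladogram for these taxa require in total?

Character polarity is set by the outgroup: the derived state is whichever differs from the outgroup's state, so for stem photosynthetic the derived state is 'absent', and for the remaining characters it is 'present'.
ocelli absent: derived state 'present' in Aeleus, Ichnis, Merois, Stenops, and Xiphina only — synapomorphy for {Aeleus, Ichnis, Merois, Stenops, Xiphina}.
stem photosynthetic groups Merois and Xiphina, which is incompatible with the clades supported by the remaining characters; treating it as convergent (homoplasy) costs fewer steps than any alternative tree.
Only Aeleus and Xiphina show the derived state 'present' for stipules present, supporting them as a clade.
four-chambered heart: derived state 'present' in Ichnis and Merois only — synapomorphy for {Ichnis, Merois}.
Only Aeleus, Ichnis, Merois, and Xiphina show the derived state 'present' for serrated mandibles, supporting them as a clade.
Most parsimonious ingroup topology: ((((Ichnis,Merois),(Xiphina,Aeleus)),Stenops),Ichnana).
Changes per character on this tree: ocelli absent: 1; stem photosynthetic: 2; stipules present: 1; four-chambered heart: 1; serrated mandibles: 1.
Total = 6.

6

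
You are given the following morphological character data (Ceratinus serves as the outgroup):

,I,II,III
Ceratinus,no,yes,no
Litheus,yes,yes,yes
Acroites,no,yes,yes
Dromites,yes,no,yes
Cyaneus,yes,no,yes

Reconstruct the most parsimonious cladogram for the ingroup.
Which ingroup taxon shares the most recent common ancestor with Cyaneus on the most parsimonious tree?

Dromites

Character polarity is set by the outgroup: the derived state is whichever differs from the outgroup's state, so for II the derived state is 'no', and for the remaining characters it is 'yes'.
I (derived state 'yes') is shared by Cyaneus, Dromites, and Litheus — a synapomorphy uniting that clade.
II (derived state 'no') is shared by Cyaneus and Dromites — a synapomorphy uniting that clade.
All ingroup taxa share the derived state 'yes' for III; it defines the ingroup but does not resolve relationships within it.
Most parsimonious ingroup topology: ((Litheus,(Dromites,Cyaneus)),Acroites).
Cyaneus and Dromites form a cherry on this tree, so they are sister taxa.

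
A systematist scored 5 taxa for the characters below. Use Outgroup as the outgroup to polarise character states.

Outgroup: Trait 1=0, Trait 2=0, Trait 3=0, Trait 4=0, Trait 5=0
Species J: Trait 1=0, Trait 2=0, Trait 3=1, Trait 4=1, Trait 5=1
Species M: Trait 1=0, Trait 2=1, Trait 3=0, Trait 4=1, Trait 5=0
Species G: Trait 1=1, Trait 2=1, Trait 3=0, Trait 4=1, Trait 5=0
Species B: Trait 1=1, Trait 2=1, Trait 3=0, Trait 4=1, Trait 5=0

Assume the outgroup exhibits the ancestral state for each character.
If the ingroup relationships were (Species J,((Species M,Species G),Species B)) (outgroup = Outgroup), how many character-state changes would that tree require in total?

6

Map each character onto (Species J,((Species M,Species G),Species B)) (rooted by Outgroup) and count the minimum state changes it requires (Fitch parsimony):
Trait 1: 2; Trait 2: 1; Trait 3: 1; Trait 4: 1; Trait 5: 1.
Total tree length = 6.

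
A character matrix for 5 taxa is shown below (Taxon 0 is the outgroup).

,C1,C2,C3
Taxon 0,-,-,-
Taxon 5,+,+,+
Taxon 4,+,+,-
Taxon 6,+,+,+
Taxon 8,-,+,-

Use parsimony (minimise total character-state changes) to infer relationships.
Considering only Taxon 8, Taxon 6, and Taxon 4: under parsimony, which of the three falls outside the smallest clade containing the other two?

The outgroup has state '-' for every character, so '+' is the derived state throughout.
Only Taxon 4, Taxon 5, and Taxon 6 show the derived state '+' for C1, supporting them as a clade.
C2 (derived state '+') is shared by all ingroup taxa — unites the whole ingroup.
C3 (derived state '+') is shared by Taxon 5 and Taxon 6 — a synapomorphy uniting that clade.
Most parsimonious ingroup topology: (((Taxon 5,Taxon 6),Taxon 4),Taxon 8).
Taxon 4 and Taxon 6 share a more recent common ancestor with each other than either does with Taxon 8, so Taxon 8 is the least closely related of the three.

Taxon 8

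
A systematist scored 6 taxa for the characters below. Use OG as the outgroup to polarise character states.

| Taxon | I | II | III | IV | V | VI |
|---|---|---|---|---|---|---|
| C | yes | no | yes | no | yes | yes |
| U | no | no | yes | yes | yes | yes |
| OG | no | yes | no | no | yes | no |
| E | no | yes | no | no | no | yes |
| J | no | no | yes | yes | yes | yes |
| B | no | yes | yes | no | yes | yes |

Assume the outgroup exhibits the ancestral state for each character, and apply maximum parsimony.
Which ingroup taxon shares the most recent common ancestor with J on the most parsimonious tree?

U

Character polarity is set by the outgroup: the derived state is whichever differs from the outgroup's state, so for II, V the derived state is 'no', and for the remaining characters it is 'yes'.
I: derived state 'yes' in C only — an autapomorphy, so it tells us nothing about relationships among taxa.
II (derived state 'no') is shared by C, J, and U — a synapomorphy uniting that clade.
III: derived state 'yes' in B, C, J, and U only — synapomorphy for {B, C, J, U}.
IV (derived state 'yes') is shared by J and U — a synapomorphy uniting that clade.
V: derived state 'no' in E only — an autapomorphy, so it tells us nothing about relationships among taxa.
All ingroup taxa share the derived state 'yes' for VI; it defines the ingroup but does not resolve relationships within it.
Most parsimonious ingroup topology: ((B,((U,J),C)),E).
J and U form a cherry on this tree, so they are sister taxa.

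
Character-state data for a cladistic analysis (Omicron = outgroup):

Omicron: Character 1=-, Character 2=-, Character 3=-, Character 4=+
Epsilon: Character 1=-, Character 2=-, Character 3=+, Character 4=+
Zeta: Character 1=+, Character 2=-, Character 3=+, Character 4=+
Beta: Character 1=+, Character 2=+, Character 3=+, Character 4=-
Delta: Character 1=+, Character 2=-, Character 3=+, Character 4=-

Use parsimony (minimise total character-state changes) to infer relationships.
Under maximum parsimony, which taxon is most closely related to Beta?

Delta

Character polarity is set by the outgroup: the derived state is whichever differs from the outgroup's state, so for Character 4 the derived state is '-', and for the remaining characters it is '+'.
Character 1 (derived state '+') is shared by Beta, Delta, and Zeta — a synapomorphy uniting that clade.
Character 2: derived state '+' in Beta only — an autapomorphy, so it tells us nothing about relationships among taxa.
Character 3 (derived state '+') is shared by all ingroup taxa — unites the whole ingroup.
Only Beta and Delta show the derived state '-' for Character 4, supporting them as a clade.
Most parsimonious ingroup topology: (Epsilon,(Zeta,(Beta,Delta))).
Beta and Delta form a cherry on this tree, so they are sister taxa.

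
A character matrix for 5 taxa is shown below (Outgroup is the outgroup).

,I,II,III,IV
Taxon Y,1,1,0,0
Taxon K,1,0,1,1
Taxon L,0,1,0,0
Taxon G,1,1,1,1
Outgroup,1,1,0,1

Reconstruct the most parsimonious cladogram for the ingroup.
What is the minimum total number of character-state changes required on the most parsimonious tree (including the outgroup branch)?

Character polarity is set by the outgroup: the derived state is whichever differs from the outgroup's state, so for I, II, IV the derived state is '0', and for the remaining characters it is '1'.
I: derived state '0' in Taxon L only — an autapomorphy, so it tells us nothing about relationships among taxa.
II (derived state '0') is unique to Taxon K (autapomorphy; uninformative for grouping).
Only Taxon G and Taxon K show the derived state '1' for III, supporting them as a clade.
Only Taxon L and Taxon Y show the derived state '0' for IV, supporting them as a clade.
Most parsimonious ingroup topology: ((Taxon L,Taxon Y),(Taxon G,Taxon K)).
Changes per character on this tree: I: 1; II: 1; III: 1; IV: 1.
Total = 4.

4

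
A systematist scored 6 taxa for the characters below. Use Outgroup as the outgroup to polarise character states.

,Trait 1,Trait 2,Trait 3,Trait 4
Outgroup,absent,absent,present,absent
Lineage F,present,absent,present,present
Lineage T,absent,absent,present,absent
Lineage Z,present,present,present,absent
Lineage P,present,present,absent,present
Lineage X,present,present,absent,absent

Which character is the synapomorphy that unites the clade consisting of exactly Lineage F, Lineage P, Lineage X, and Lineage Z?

Trait 1

Character polarity is set by the outgroup: the derived state is whichever differs from the outgroup's state, so for Trait 3 the derived state is 'absent', and for the remaining characters it is 'present'.
Trait 1: derived state 'present' in Lineage F, Lineage P, Lineage X, and Lineage Z only — synapomorphy for {Lineage F, Lineage P, Lineage X, Lineage Z}.
Trait 2: derived state 'present' in Lineage P, Lineage X, and Lineage Z only — synapomorphy for {Lineage P, Lineage X, Lineage Z}.
Trait 3: derived state 'absent' in Lineage P and Lineage X only — synapomorphy for {Lineage P, Lineage X}.
Trait 4 (state 'present') occurs in Lineage F and Lineage P but conflicts with the nesting implied by the other characters — most parsimoniously interpreted as homoplasy.
Most parsimonious ingroup topology: ((Lineage F,(Lineage Z,(Lineage P,Lineage X))),Lineage T).
The clade {Lineage F, Lineage P, Lineage X, Lineage Z} is supported by Trait 1: its derived state 'present' occurs in exactly those taxa and in no other taxon (including the outgroup).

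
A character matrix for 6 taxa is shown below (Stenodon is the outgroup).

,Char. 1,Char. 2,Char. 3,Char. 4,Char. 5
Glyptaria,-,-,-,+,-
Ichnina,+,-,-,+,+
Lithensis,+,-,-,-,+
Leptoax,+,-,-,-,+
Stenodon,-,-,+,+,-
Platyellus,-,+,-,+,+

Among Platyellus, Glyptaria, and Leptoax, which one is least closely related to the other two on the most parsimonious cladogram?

Character polarity is set by the outgroup: the derived state is whichever differs from the outgroup's state, so for Char. 3, Char. 4 the derived state is '-', and for the remaining characters it is '+'.
Char. 1: derived state '+' in Ichnina, Leptoax, and Lithensis only — synapomorphy for {Ichnina, Leptoax, Lithensis}.
Char. 2: derived state '+' in Platyellus only — an autapomorphy, so it tells us nothing about relationships among taxa.
All ingroup taxa share the derived state '-' for Char. 3; it defines the ingroup but does not resolve relationships within it.
Char. 4: derived state '-' in Leptoax and Lithensis only — synapomorphy for {Leptoax, Lithensis}.
Only Ichnina, Leptoax, Lithensis, and Platyellus show the derived state '+' for Char. 5, supporting them as a clade.
Most parsimonious ingroup topology: (((Ichnina,(Lithensis,Leptoax)),Platyellus),Glyptaria).
Platyellus and Leptoax share a more recent common ancestor with each other than either does with Glyptaria, so Glyptaria is the least closely related of the three.

Glyptaria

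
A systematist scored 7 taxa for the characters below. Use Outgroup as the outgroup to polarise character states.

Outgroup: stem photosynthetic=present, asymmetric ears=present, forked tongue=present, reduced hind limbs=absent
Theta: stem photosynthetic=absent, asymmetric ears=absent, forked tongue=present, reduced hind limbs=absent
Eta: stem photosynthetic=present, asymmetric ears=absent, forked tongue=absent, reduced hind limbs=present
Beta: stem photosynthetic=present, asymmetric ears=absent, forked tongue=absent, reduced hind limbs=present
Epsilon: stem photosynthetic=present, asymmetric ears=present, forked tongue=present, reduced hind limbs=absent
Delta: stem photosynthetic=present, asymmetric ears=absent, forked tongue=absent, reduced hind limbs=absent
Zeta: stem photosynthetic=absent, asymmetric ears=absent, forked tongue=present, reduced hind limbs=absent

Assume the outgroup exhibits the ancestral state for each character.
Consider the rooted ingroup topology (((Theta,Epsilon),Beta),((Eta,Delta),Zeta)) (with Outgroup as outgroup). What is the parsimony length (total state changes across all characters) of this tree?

Map each character onto (((Theta,Epsilon),Beta),((Eta,Delta),Zeta)) (rooted by Outgroup) and count the minimum state changes it requires (Fitch parsimony):
stem photosynthetic: 2; asymmetric ears: 2; forked tongue: 2; reduced hind limbs: 2.
Total tree length = 8.

8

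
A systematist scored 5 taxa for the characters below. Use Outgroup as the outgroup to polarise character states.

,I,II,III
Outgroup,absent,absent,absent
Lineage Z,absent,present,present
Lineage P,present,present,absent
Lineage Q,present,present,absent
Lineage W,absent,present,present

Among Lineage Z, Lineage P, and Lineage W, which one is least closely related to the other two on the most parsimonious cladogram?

Lineage P

The outgroup has state 'absent' for every character, so 'present' is the derived state throughout.
I (derived state 'present') is shared by Lineage P and Lineage Q — a synapomorphy uniting that clade.
II (derived state 'present') is shared by all ingroup taxa — unites the whole ingroup.
III: derived state 'present' in Lineage W and Lineage Z only — synapomorphy for {Lineage W, Lineage Z}.
Most parsimonious ingroup topology: ((Lineage Z,Lineage W),(Lineage P,Lineage Q)).
Lineage W and Lineage Z share a more recent common ancestor with each other than either does with Lineage P, so Lineage P is the least closely related of the three.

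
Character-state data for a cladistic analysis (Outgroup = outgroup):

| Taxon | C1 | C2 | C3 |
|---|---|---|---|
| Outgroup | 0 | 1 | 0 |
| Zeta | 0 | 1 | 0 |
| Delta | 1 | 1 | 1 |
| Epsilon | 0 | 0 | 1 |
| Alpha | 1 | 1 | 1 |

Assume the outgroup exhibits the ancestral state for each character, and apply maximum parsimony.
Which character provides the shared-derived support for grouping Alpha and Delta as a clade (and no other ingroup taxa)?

Character polarity is set by the outgroup: the derived state is whichever differs from the outgroup's state, so for C2 the derived state is '0', and for the remaining characters it is '1'.
Only Alpha and Delta show the derived state '1' for C1, supporting them as a clade.
C2: derived state '0' in Epsilon only — an autapomorphy, so it tells us nothing about relationships among taxa.
Only Alpha, Delta, and Epsilon show the derived state '1' for C3, supporting them as a clade.
Most parsimonious ingroup topology: (Zeta,((Delta,Alpha),Epsilon)).
The clade {Alpha, Delta} is supported by C1: its derived state '1' occurs in exactly those taxa and in no other taxon (including the outgroup).

C1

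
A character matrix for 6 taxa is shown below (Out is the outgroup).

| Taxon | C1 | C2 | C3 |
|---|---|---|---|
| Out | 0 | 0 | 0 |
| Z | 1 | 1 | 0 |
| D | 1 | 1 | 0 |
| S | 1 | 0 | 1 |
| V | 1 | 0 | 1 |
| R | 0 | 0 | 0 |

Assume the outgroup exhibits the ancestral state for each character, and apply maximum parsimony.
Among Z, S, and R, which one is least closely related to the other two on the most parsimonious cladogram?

R

The outgroup has state '0' for every character, so '1' is the derived state throughout.
C1 (derived state '1') is shared by D, S, V, and Z — a synapomorphy uniting that clade.
C2 (derived state '1') is shared by D and Z — a synapomorphy uniting that clade.
Only S and V show the derived state '1' for C3, supporting them as a clade.
Most parsimonious ingroup topology: (((Z,D),(S,V)),R).
S and Z share a more recent common ancestor with each other than either does with R, so R is the least closely related of the three.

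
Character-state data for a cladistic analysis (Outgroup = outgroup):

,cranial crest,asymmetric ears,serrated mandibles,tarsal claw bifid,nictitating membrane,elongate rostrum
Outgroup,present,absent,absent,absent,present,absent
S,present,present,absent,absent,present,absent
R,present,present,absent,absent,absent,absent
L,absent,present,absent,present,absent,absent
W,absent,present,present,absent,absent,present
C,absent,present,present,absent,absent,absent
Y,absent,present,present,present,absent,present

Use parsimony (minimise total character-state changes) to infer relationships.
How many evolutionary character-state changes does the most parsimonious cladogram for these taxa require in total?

Character polarity is set by the outgroup: the derived state is whichever differs from the outgroup's state, so for cranial crest, nictitating membrane the derived state is 'absent', and for the remaining characters it is 'present'.
cranial crest (derived state 'absent') is shared by C, L, W, and Y — a synapomorphy uniting that clade.
All ingroup taxa share the derived state 'present' for asymmetric ears; it defines the ingroup but does not resolve relationships within it.
Only C, W, and Y show the derived state 'present' for serrated mandibles, supporting them as a clade.
tarsal claw bifid groups L and Y, which is incompatible with the clades supported by the remaining characters; treating it as convergent (homoplasy) costs fewer steps than any alternative tree.
nictitating membrane: derived state 'absent' in C, L, R, W, and Y only — synapomorphy for {C, L, R, W, Y}.
elongate rostrum: derived state 'present' in W and Y only — synapomorphy for {W, Y}.
Most parsimonious ingroup topology: (S,(R,(L,((W,Y),C)))).
Changes per character on this tree: cranial crest: 1; asymmetric ears: 1; serrated mandibles: 1; tarsal claw bifid: 2; nictitating membrane: 1; elongate rostrum: 1.
Total = 7.

7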